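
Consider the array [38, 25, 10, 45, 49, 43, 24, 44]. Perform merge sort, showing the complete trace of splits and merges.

Merge sort trace:

Split: [38, 25, 10, 45, 49, 43, 24, 44] -> [38, 25, 10, 45] and [49, 43, 24, 44]
  Split: [38, 25, 10, 45] -> [38, 25] and [10, 45]
    Split: [38, 25] -> [38] and [25]
    Merge: [38] + [25] -> [25, 38]
    Split: [10, 45] -> [10] and [45]
    Merge: [10] + [45] -> [10, 45]
  Merge: [25, 38] + [10, 45] -> [10, 25, 38, 45]
  Split: [49, 43, 24, 44] -> [49, 43] and [24, 44]
    Split: [49, 43] -> [49] and [43]
    Merge: [49] + [43] -> [43, 49]
    Split: [24, 44] -> [24] and [44]
    Merge: [24] + [44] -> [24, 44]
  Merge: [43, 49] + [24, 44] -> [24, 43, 44, 49]
Merge: [10, 25, 38, 45] + [24, 43, 44, 49] -> [10, 24, 25, 38, 43, 44, 45, 49]

Final sorted array: [10, 24, 25, 38, 43, 44, 45, 49]

The merge sort proceeds by recursively splitting the array and merging sorted halves.
After all merges, the sorted array is [10, 24, 25, 38, 43, 44, 45, 49].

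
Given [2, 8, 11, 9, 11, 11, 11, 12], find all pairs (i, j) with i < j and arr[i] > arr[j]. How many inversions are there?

Finding inversions in [2, 8, 11, 9, 11, 11, 11, 12]:

(2, 3): arr[2]=11 > arr[3]=9

Total inversions: 1

The array has 1 inversion(s): (2,3). Each pair (i,j) satisfies i < j and arr[i] > arr[j].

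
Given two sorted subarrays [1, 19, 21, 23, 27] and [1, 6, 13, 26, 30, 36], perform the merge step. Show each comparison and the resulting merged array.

Merging process:

Compare 1 vs 1: take 1 from left. Merged: [1]
Compare 19 vs 1: take 1 from right. Merged: [1, 1]
Compare 19 vs 6: take 6 from right. Merged: [1, 1, 6]
Compare 19 vs 13: take 13 from right. Merged: [1, 1, 6, 13]
Compare 19 vs 26: take 19 from left. Merged: [1, 1, 6, 13, 19]
Compare 21 vs 26: take 21 from left. Merged: [1, 1, 6, 13, 19, 21]
Compare 23 vs 26: take 23 from left. Merged: [1, 1, 6, 13, 19, 21, 23]
Compare 27 vs 26: take 26 from right. Merged: [1, 1, 6, 13, 19, 21, 23, 26]
Compare 27 vs 30: take 27 from left. Merged: [1, 1, 6, 13, 19, 21, 23, 26, 27]
Append remaining from right: [30, 36]. Merged: [1, 1, 6, 13, 19, 21, 23, 26, 27, 30, 36]

Final merged array: [1, 1, 6, 13, 19, 21, 23, 26, 27, 30, 36]
Total comparisons: 9

The merged array is [1, 1, 6, 13, 19, 21, 23, 26, 27, 30, 36], requiring 9 comparisons. The merge step runs in O(n) time where n is the total number of elements.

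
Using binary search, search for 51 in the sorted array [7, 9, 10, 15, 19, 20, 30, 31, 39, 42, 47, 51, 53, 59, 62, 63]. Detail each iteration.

Binary search for 51 in [7, 9, 10, 15, 19, 20, 30, 31, 39, 42, 47, 51, 53, 59, 62, 63]:

lo=0, hi=15, mid=7, arr[mid]=31 -> 31 < 51, search right half
lo=8, hi=15, mid=11, arr[mid]=51 -> Found target at index 11!

Binary search finds 51 at index 11 after 2 comparisons. The search repeatedly halves the search space by comparing with the middle element.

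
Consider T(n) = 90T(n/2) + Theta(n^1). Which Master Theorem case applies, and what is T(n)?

Master Theorem for T(n) = 90T(n/2) + O(n^1):

a = 90, b = 2, c = 1
log_b(a) = log_2(90) = 6.4919

Case 1: c = 1 < log_2(90) = 6.4919
T(n) = O(n^(log_2 90))

For T(n) = 90T(n/2) + O(n^1): log_2(90) = 6.4919. This is Case 1 of the Master Theorem (c < log_b(a), work dominated by leaves), giving O(n^(log_2 90)).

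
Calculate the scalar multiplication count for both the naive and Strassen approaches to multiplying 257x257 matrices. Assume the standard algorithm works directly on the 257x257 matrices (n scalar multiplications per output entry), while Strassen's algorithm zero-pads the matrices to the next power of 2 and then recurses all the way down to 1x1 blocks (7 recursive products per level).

Matrix multiplication for 257x257 matrices:

Strassen's algorithm requires power-of-2 dimensions. Pad 257x257 to 512x512 (next power of 2).

Standard algorithm: 257^3 = 16974593 multiplications
Strassen's algorithm: 7^(log2(512)) = 7^9 = 40353607 multiplications
Difference: 16974593 - 40353607 = -23379014 (Strassen uses MORE here due to padding overhead — for small or just-over-power-of-2 n, padding can outweigh the per-level savings)

Standard: 16974593 multiplications (257^3). Strassen: 40353607 multiplications (7^9, after padding to 512x512). Strassen reduces 8 recursive multiplications to 7 at each level.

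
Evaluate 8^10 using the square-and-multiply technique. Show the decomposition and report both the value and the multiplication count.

Computing 8^10 by squaring (build up from 8^1; each line after the first costs one multiplication):

8^1 = 8
8^2 = (8^1)^2 = 8^2 = 64
8^4 = (8^2)^2 = 64^2 = 4096
8^5 = 8 * 8^4 = 8 * 4096 = 32768
8^10 = (8^5)^2 = 32768^2 = 1073741824

Result: 1073741824
Multiplications needed: 4 (4 lines after 8^1)

8^10 = 1073741824. Using exponentiation by squaring, this requires 4 multiplications. The key idea: if the exponent is even, square the half-power; if odd, multiply by the base once.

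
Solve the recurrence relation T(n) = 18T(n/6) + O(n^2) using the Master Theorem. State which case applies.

Master Theorem for T(n) = 18T(n/6) + O(n^2):

a = 18, b = 6, c = 2
log_b(a) = log_6(18) = 1.6131

Case 3: c = 2 > log_6(18) = 1.6131
T(n) = O(n^2) = O(n^2)

For T(n) = 18T(n/6) + O(n^2): log_6(18) = 1.6131. This is Case 3 of the Master Theorem (c > log_b(a), work dominated by root), giving O(n^2).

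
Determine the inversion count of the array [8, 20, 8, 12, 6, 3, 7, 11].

Finding inversions in [8, 20, 8, 12, 6, 3, 7, 11]:

(0, 4): arr[0]=8 > arr[4]=6
(0, 5): arr[0]=8 > arr[5]=3
(0, 6): arr[0]=8 > arr[6]=7
(1, 2): arr[1]=20 > arr[2]=8
(1, 3): arr[1]=20 > arr[3]=12
(1, 4): arr[1]=20 > arr[4]=6
(1, 5): arr[1]=20 > arr[5]=3
(1, 6): arr[1]=20 > arr[6]=7
(1, 7): arr[1]=20 > arr[7]=11
(2, 4): arr[2]=8 > arr[4]=6
(2, 5): arr[2]=8 > arr[5]=3
(2, 6): arr[2]=8 > arr[6]=7
(3, 4): arr[3]=12 > arr[4]=6
(3, 5): arr[3]=12 > arr[5]=3
(3, 6): arr[3]=12 > arr[6]=7
(3, 7): arr[3]=12 > arr[7]=11
(4, 5): arr[4]=6 > arr[5]=3

Total inversions: 17

The array has 17 inversion(s): (0,4), (0,5), (0,6), (1,2), (1,3), (1,4), (1,5), (1,6), (1,7), (2,4), (2,5), (2,6), (3,4), (3,5), (3,6), (3,7), (4,5). Each pair (i,j) satisfies i < j and arr[i] > arr[j].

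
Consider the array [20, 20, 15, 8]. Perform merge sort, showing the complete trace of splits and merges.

Merge sort trace:

Split: [20, 20, 15, 8] -> [20, 20] and [15, 8]
  Split: [20, 20] -> [20] and [20]
  Merge: [20] + [20] -> [20, 20]
  Split: [15, 8] -> [15] and [8]
  Merge: [15] + [8] -> [8, 15]
Merge: [20, 20] + [8, 15] -> [8, 15, 20, 20]

Final sorted array: [8, 15, 20, 20]

The merge sort proceeds by recursively splitting the array and merging sorted halves.
After all merges, the sorted array is [8, 15, 20, 20].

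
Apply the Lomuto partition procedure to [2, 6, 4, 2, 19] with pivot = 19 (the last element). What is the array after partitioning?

Lomuto partition with pivot = 19:

Initial array: [2, 6, 4, 2, 19]

arr[0]=2 <= 19: swap with position 0, array becomes [2, 6, 4, 2, 19]
arr[1]=6 <= 19: swap with position 1, array becomes [2, 6, 4, 2, 19]
arr[2]=4 <= 19: swap with position 2, array becomes [2, 6, 4, 2, 19]
arr[3]=2 <= 19: swap with position 3, array becomes [2, 6, 4, 2, 19]

Place pivot at position 4: [2, 6, 4, 2, 19]
Pivot position: 4

After partitioning with pivot 19, the array becomes [2, 6, 4, 2, 19]. The pivot is placed at index 4. All elements to the left of the pivot are <= 19, and all elements to the right are > 19.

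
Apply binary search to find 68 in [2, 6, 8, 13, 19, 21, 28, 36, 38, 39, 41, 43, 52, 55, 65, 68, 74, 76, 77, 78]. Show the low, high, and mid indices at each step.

Binary search for 68 in [2, 6, 8, 13, 19, 21, 28, 36, 38, 39, 41, 43, 52, 55, 65, 68, 74, 76, 77, 78]:

lo=0, hi=19, mid=9, arr[mid]=39 -> 39 < 68, search right half
lo=10, hi=19, mid=14, arr[mid]=65 -> 65 < 68, search right half
lo=15, hi=19, mid=17, arr[mid]=76 -> 76 > 68, search left half
lo=15, hi=16, mid=15, arr[mid]=68 -> Found target at index 15!

Binary search finds 68 at index 15 after 4 comparisons. The search repeatedly halves the search space by comparing with the middle element.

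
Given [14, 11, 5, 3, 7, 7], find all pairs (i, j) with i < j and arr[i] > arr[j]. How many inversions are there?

Finding inversions in [14, 11, 5, 3, 7, 7]:

(0, 1): arr[0]=14 > arr[1]=11
(0, 2): arr[0]=14 > arr[2]=5
(0, 3): arr[0]=14 > arr[3]=3
(0, 4): arr[0]=14 > arr[4]=7
(0, 5): arr[0]=14 > arr[5]=7
(1, 2): arr[1]=11 > arr[2]=5
(1, 3): arr[1]=11 > arr[3]=3
(1, 4): arr[1]=11 > arr[4]=7
(1, 5): arr[1]=11 > arr[5]=7
(2, 3): arr[2]=5 > arr[3]=3

Total inversions: 10

The array has 10 inversion(s): (0,1), (0,2), (0,3), (0,4), (0,5), (1,2), (1,3), (1,4), (1,5), (2,3). Each pair (i,j) satisfies i < j and arr[i] > arr[j].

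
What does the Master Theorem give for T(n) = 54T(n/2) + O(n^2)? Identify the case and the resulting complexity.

Master Theorem for T(n) = 54T(n/2) + O(n^2):

a = 54, b = 2, c = 2
log_b(a) = log_2(54) = 5.7549

Case 1: c = 2 < log_2(54) = 5.7549
T(n) = O(n^(log_2 54))

For T(n) = 54T(n/2) + O(n^2): log_2(54) = 5.7549. This is Case 1 of the Master Theorem (c < log_b(a), work dominated by leaves), giving O(n^(log_2 54)).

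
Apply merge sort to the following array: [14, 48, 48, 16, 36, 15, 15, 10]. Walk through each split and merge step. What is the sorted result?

Merge sort trace:

Split: [14, 48, 48, 16, 36, 15, 15, 10] -> [14, 48, 48, 16] and [36, 15, 15, 10]
  Split: [14, 48, 48, 16] -> [14, 48] and [48, 16]
    Split: [14, 48] -> [14] and [48]
    Merge: [14] + [48] -> [14, 48]
    Split: [48, 16] -> [48] and [16]
    Merge: [48] + [16] -> [16, 48]
  Merge: [14, 48] + [16, 48] -> [14, 16, 48, 48]
  Split: [36, 15, 15, 10] -> [36, 15] and [15, 10]
    Split: [36, 15] -> [36] and [15]
    Merge: [36] + [15] -> [15, 36]
    Split: [15, 10] -> [15] and [10]
    Merge: [15] + [10] -> [10, 15]
  Merge: [15, 36] + [10, 15] -> [10, 15, 15, 36]
Merge: [14, 16, 48, 48] + [10, 15, 15, 36] -> [10, 14, 15, 15, 16, 36, 48, 48]

Final sorted array: [10, 14, 15, 15, 16, 36, 48, 48]

The merge sort proceeds by recursively splitting the array and merging sorted halves.
After all merges, the sorted array is [10, 14, 15, 15, 16, 36, 48, 48].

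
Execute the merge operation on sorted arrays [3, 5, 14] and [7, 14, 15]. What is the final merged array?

Merging process:

Compare 3 vs 7: take 3 from left. Merged: [3]
Compare 5 vs 7: take 5 from left. Merged: [3, 5]
Compare 14 vs 7: take 7 from right. Merged: [3, 5, 7]
Compare 14 vs 14: take 14 from left. Merged: [3, 5, 7, 14]
Append remaining from right: [14, 15]. Merged: [3, 5, 7, 14, 14, 15]

Final merged array: [3, 5, 7, 14, 14, 15]
Total comparisons: 4

The merged array is [3, 5, 7, 14, 14, 15], requiring 4 comparisons. The merge step runs in O(n) time where n is the total number of elements.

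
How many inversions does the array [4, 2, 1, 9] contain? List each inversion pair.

Finding inversions in [4, 2, 1, 9]:

(0, 1): arr[0]=4 > arr[1]=2
(0, 2): arr[0]=4 > arr[2]=1
(1, 2): arr[1]=2 > arr[2]=1

Total inversions: 3

The array has 3 inversion(s): (0,1), (0,2), (1,2). Each pair (i,j) satisfies i < j and arr[i] > arr[j].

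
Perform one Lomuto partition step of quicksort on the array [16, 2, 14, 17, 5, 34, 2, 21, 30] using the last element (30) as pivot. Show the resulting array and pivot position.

Lomuto partition with pivot = 30:

Initial array: [16, 2, 14, 17, 5, 34, 2, 21, 30]

arr[0]=16 <= 30: swap with position 0, array becomes [16, 2, 14, 17, 5, 34, 2, 21, 30]
arr[1]=2 <= 30: swap with position 1, array becomes [16, 2, 14, 17, 5, 34, 2, 21, 30]
arr[2]=14 <= 30: swap with position 2, array becomes [16, 2, 14, 17, 5, 34, 2, 21, 30]
arr[3]=17 <= 30: swap with position 3, array becomes [16, 2, 14, 17, 5, 34, 2, 21, 30]
arr[4]=5 <= 30: swap with position 4, array becomes [16, 2, 14, 17, 5, 34, 2, 21, 30]
arr[5]=34 > 30: no swap
arr[6]=2 <= 30: swap with position 5, array becomes [16, 2, 14, 17, 5, 2, 34, 21, 30]
arr[7]=21 <= 30: swap with position 6, array becomes [16, 2, 14, 17, 5, 2, 21, 34, 30]

Place pivot at position 7: [16, 2, 14, 17, 5, 2, 21, 30, 34]
Pivot position: 7

After partitioning with pivot 30, the array becomes [16, 2, 14, 17, 5, 2, 21, 30, 34]. The pivot is placed at index 7. All elements to the left of the pivot are <= 30, and all elements to the right are > 30.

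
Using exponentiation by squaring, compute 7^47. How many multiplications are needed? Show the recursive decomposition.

Computing 7^47 by squaring (build up from 7^1; each line after the first costs one multiplication):

7^1 = 7
7^2 = (7^1)^2 = 7^2 = 49
7^4 = (7^2)^2 = 49^2 = 2401
7^5 = 7 * 7^4 = 7 * 2401 = 16807
7^10 = (7^5)^2 = 16807^2 = 282475249
7^11 = 7 * 7^10 = 7 * 282475249 = 1977326743
7^22 = (7^11)^2 = 1977326743^2 = 3909821048582988049
7^23 = 7 * 7^22 = 7 * 3909821048582988049 = 27368747340080916343
7^46 = (7^23)^2 = 27368747340080916343^2 = 749048330965186233494494102694564493649
7^47 = 7 * 7^46 = 7 * 749048330965186233494494102694564493649 = 5243338316756303634461458718861951455543

Result: 5243338316756303634461458718861951455543
Multiplications needed: 9 (9 lines after 7^1)

7^47 = 5243338316756303634461458718861951455543. Using exponentiation by squaring, this requires 9 multiplications. The key idea: if the exponent is even, square the half-power; if odd, multiply by the base once.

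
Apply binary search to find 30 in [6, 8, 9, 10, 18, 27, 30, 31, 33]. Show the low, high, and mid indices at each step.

Binary search for 30 in [6, 8, 9, 10, 18, 27, 30, 31, 33]:

lo=0, hi=8, mid=4, arr[mid]=18 -> 18 < 30, search right half
lo=5, hi=8, mid=6, arr[mid]=30 -> Found target at index 6!

Binary search finds 30 at index 6 after 2 comparisons. The search repeatedly halves the search space by comparing with the middle element.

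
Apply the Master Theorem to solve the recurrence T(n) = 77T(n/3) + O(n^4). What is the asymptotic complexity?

Master Theorem for T(n) = 77T(n/3) + O(n^4):

a = 77, b = 3, c = 4
log_b(a) = log_3(77) = 3.9539

Case 3: c = 4 > log_3(77) = 3.9539
T(n) = O(n^4) = O(n^4)

For T(n) = 77T(n/3) + O(n^4): log_3(77) = 3.9539. This is Case 3 of the Master Theorem (c > log_b(a), work dominated by root), giving O(n^4).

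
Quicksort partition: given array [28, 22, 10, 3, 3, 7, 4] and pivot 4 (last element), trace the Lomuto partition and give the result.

Lomuto partition with pivot = 4:

Initial array: [28, 22, 10, 3, 3, 7, 4]

arr[0]=28 > 4: no swap
arr[1]=22 > 4: no swap
arr[2]=10 > 4: no swap
arr[3]=3 <= 4: swap with position 0, array becomes [3, 22, 10, 28, 3, 7, 4]
arr[4]=3 <= 4: swap with position 1, array becomes [3, 3, 10, 28, 22, 7, 4]
arr[5]=7 > 4: no swap

Place pivot at position 2: [3, 3, 4, 28, 22, 7, 10]
Pivot position: 2

After partitioning with pivot 4, the array becomes [3, 3, 4, 28, 22, 7, 10]. The pivot is placed at index 2. All elements to the left of the pivot are <= 4, and all elements to the right are > 4.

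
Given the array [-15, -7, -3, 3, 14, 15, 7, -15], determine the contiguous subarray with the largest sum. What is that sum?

Using Kadane's algorithm on [-15, -7, -3, 3, 14, 15, 7, -15]:

Scanning through the array:
Position 1 (value -7): max_ending_here = -7, max_so_far = -7
Position 2 (value -3): max_ending_here = -3, max_so_far = -3
Position 3 (value 3): max_ending_here = 3, max_so_far = 3
Position 4 (value 14): max_ending_here = 17, max_so_far = 17
Position 5 (value 15): max_ending_here = 32, max_so_far = 32
Position 6 (value 7): max_ending_here = 39, max_so_far = 39
Position 7 (value -15): max_ending_here = 24, max_so_far = 39

Maximum subarray: [3, 14, 15, 7]
Maximum sum: 39

The maximum subarray is [3, 14, 15, 7] with sum 39. This subarray runs from index 3 to index 6.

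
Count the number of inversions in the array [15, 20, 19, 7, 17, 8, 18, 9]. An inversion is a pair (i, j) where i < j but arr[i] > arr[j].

Finding inversions in [15, 20, 19, 7, 17, 8, 18, 9]:

(0, 3): arr[0]=15 > arr[3]=7
(0, 5): arr[0]=15 > arr[5]=8
(0, 7): arr[0]=15 > arr[7]=9
(1, 2): arr[1]=20 > arr[2]=19
(1, 3): arr[1]=20 > arr[3]=7
(1, 4): arr[1]=20 > arr[4]=17
(1, 5): arr[1]=20 > arr[5]=8
(1, 6): arr[1]=20 > arr[6]=18
(1, 7): arr[1]=20 > arr[7]=9
(2, 3): arr[2]=19 > arr[3]=7
(2, 4): arr[2]=19 > arr[4]=17
(2, 5): arr[2]=19 > arr[5]=8
(2, 6): arr[2]=19 > arr[6]=18
(2, 7): arr[2]=19 > arr[7]=9
(4, 5): arr[4]=17 > arr[5]=8
(4, 7): arr[4]=17 > arr[7]=9
(6, 7): arr[6]=18 > arr[7]=9

Total inversions: 17

The array has 17 inversion(s): (0,3), (0,5), (0,7), (1,2), (1,3), (1,4), (1,5), (1,6), (1,7), (2,3), (2,4), (2,5), (2,6), (2,7), (4,5), (4,7), (6,7). Each pair (i,j) satisfies i < j and arr[i] > arr[j].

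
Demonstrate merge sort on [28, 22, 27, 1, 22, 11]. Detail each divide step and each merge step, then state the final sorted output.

Merge sort trace:

Split: [28, 22, 27, 1, 22, 11] -> [28, 22, 27] and [1, 22, 11]
  Split: [28, 22, 27] -> [28] and [22, 27]
    Split: [22, 27] -> [22] and [27]
    Merge: [22] + [27] -> [22, 27]
  Merge: [28] + [22, 27] -> [22, 27, 28]
  Split: [1, 22, 11] -> [1] and [22, 11]
    Split: [22, 11] -> [22] and [11]
    Merge: [22] + [11] -> [11, 22]
  Merge: [1] + [11, 22] -> [1, 11, 22]
Merge: [22, 27, 28] + [1, 11, 22] -> [1, 11, 22, 22, 27, 28]

Final sorted array: [1, 11, 22, 22, 27, 28]

The merge sort proceeds by recursively splitting the array and merging sorted halves.
After all merges, the sorted array is [1, 11, 22, 22, 27, 28].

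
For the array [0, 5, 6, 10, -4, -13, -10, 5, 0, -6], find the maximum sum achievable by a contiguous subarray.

Using Kadane's algorithm on [0, 5, 6, 10, -4, -13, -10, 5, 0, -6]:

Scanning through the array:
Position 1 (value 5): max_ending_here = 5, max_so_far = 5
Position 2 (value 6): max_ending_here = 11, max_so_far = 11
Position 3 (value 10): max_ending_here = 21, max_so_far = 21
Position 4 (value -4): max_ending_here = 17, max_so_far = 21
Position 5 (value -13): max_ending_here = 4, max_so_far = 21
Position 6 (value -10): max_ending_here = -6, max_so_far = 21
Position 7 (value 5): max_ending_here = 5, max_so_far = 21
Position 8 (value 0): max_ending_here = 5, max_so_far = 21
Position 9 (value -6): max_ending_here = -1, max_so_far = 21

Maximum subarray: [0, 5, 6, 10]
Maximum sum: 21

The maximum subarray is [0, 5, 6, 10] with sum 21. This subarray runs from index 0 to index 3.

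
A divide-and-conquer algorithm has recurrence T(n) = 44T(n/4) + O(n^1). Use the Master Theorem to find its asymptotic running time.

Master Theorem for T(n) = 44T(n/4) + O(n^1):

a = 44, b = 4, c = 1
log_b(a) = log_4(44) = 2.7297

Case 1: c = 1 < log_4(44) = 2.7297
T(n) = O(n^(log_4 44))

For T(n) = 44T(n/4) + O(n^1): log_4(44) = 2.7297. This is Case 1 of the Master Theorem (c < log_b(a), work dominated by leaves), giving O(n^(log_4 44)).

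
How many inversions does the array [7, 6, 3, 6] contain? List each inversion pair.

Finding inversions in [7, 6, 3, 6]:

(0, 1): arr[0]=7 > arr[1]=6
(0, 2): arr[0]=7 > arr[2]=3
(0, 3): arr[0]=7 > arr[3]=6
(1, 2): arr[1]=6 > arr[2]=3

Total inversions: 4

The array has 4 inversion(s): (0,1), (0,2), (0,3), (1,2). Each pair (i,j) satisfies i < j and arr[i] > arr[j].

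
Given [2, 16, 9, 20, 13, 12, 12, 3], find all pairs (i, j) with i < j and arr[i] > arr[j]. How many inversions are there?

Finding inversions in [2, 16, 9, 20, 13, 12, 12, 3]:

(1, 2): arr[1]=16 > arr[2]=9
(1, 4): arr[1]=16 > arr[4]=13
(1, 5): arr[1]=16 > arr[5]=12
(1, 6): arr[1]=16 > arr[6]=12
(1, 7): arr[1]=16 > arr[7]=3
(2, 7): arr[2]=9 > arr[7]=3
(3, 4): arr[3]=20 > arr[4]=13
(3, 5): arr[3]=20 > arr[5]=12
(3, 6): arr[3]=20 > arr[6]=12
(3, 7): arr[3]=20 > arr[7]=3
(4, 5): arr[4]=13 > arr[5]=12
(4, 6): arr[4]=13 > arr[6]=12
(4, 7): arr[4]=13 > arr[7]=3
(5, 7): arr[5]=12 > arr[7]=3
(6, 7): arr[6]=12 > arr[7]=3

Total inversions: 15

The array has 15 inversion(s): (1,2), (1,4), (1,5), (1,6), (1,7), (2,7), (3,4), (3,5), (3,6), (3,7), (4,5), (4,6), (4,7), (5,7), (6,7). Each pair (i,j) satisfies i < j and arr[i] > arr[j].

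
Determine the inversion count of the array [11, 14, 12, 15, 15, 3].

Finding inversions in [11, 14, 12, 15, 15, 3]:

(0, 5): arr[0]=11 > arr[5]=3
(1, 2): arr[1]=14 > arr[2]=12
(1, 5): arr[1]=14 > arr[5]=3
(2, 5): arr[2]=12 > arr[5]=3
(3, 5): arr[3]=15 > arr[5]=3
(4, 5): arr[4]=15 > arr[5]=3

Total inversions: 6

The array has 6 inversion(s): (0,5), (1,2), (1,5), (2,5), (3,5), (4,5). Each pair (i,j) satisfies i < j and arr[i] > arr[j].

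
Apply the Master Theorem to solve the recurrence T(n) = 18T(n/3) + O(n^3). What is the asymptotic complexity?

Master Theorem for T(n) = 18T(n/3) + O(n^3):

a = 18, b = 3, c = 3
log_b(a) = log_3(18) = 2.6309

Case 3: c = 3 > log_3(18) = 2.6309
T(n) = O(n^3) = O(n^3)

For T(n) = 18T(n/3) + O(n^3): log_3(18) = 2.6309. This is Case 3 of the Master Theorem (c > log_b(a), work dominated by root), giving O(n^3).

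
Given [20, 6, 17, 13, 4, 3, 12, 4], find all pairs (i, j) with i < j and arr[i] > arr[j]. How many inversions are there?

Finding inversions in [20, 6, 17, 13, 4, 3, 12, 4]:

(0, 1): arr[0]=20 > arr[1]=6
(0, 2): arr[0]=20 > arr[2]=17
(0, 3): arr[0]=20 > arr[3]=13
(0, 4): arr[0]=20 > arr[4]=4
(0, 5): arr[0]=20 > arr[5]=3
(0, 6): arr[0]=20 > arr[6]=12
(0, 7): arr[0]=20 > arr[7]=4
(1, 4): arr[1]=6 > arr[4]=4
(1, 5): arr[1]=6 > arr[5]=3
(1, 7): arr[1]=6 > arr[7]=4
(2, 3): arr[2]=17 > arr[3]=13
(2, 4): arr[2]=17 > arr[4]=4
(2, 5): arr[2]=17 > arr[5]=3
(2, 6): arr[2]=17 > arr[6]=12
(2, 7): arr[2]=17 > arr[7]=4
(3, 4): arr[3]=13 > arr[4]=4
(3, 5): arr[3]=13 > arr[5]=3
(3, 6): arr[3]=13 > arr[6]=12
(3, 7): arr[3]=13 > arr[7]=4
(4, 5): arr[4]=4 > arr[5]=3
(6, 7): arr[6]=12 > arr[7]=4

Total inversions: 21

The array has 21 inversion(s): (0,1), (0,2), (0,3), (0,4), (0,5), (0,6), (0,7), (1,4), (1,5), (1,7), (2,3), (2,4), (2,5), (2,6), (2,7), (3,4), (3,5), (3,6), (3,7), (4,5), (6,7). Each pair (i,j) satisfies i < j and arr[i] > arr[j].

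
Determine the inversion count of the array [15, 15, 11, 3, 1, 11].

Finding inversions in [15, 15, 11, 3, 1, 11]:

(0, 2): arr[0]=15 > arr[2]=11
(0, 3): arr[0]=15 > arr[3]=3
(0, 4): arr[0]=15 > arr[4]=1
(0, 5): arr[0]=15 > arr[5]=11
(1, 2): arr[1]=15 > arr[2]=11
(1, 3): arr[1]=15 > arr[3]=3
(1, 4): arr[1]=15 > arr[4]=1
(1, 5): arr[1]=15 > arr[5]=11
(2, 3): arr[2]=11 > arr[3]=3
(2, 4): arr[2]=11 > arr[4]=1
(3, 4): arr[3]=3 > arr[4]=1

Total inversions: 11

The array has 11 inversion(s): (0,2), (0,3), (0,4), (0,5), (1,2), (1,3), (1,4), (1,5), (2,3), (2,4), (3,4). Each pair (i,j) satisfies i < j and arr[i] > arr[j].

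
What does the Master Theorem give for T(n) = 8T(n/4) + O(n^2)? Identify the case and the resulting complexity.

Master Theorem for T(n) = 8T(n/4) + O(n^2):

a = 8, b = 4, c = 2
log_b(a) = log_4(8) = 1.5000

Case 3: c = 2 > log_4(8) = 1.5000
T(n) = O(n^2) = O(n^2)

For T(n) = 8T(n/4) + O(n^2): log_4(8) = 1.5000. This is Case 3 of the Master Theorem (c > log_b(a), work dominated by root), giving O(n^2).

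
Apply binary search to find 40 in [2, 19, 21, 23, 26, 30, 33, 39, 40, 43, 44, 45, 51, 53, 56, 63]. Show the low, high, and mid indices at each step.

Binary search for 40 in [2, 19, 21, 23, 26, 30, 33, 39, 40, 43, 44, 45, 51, 53, 56, 63]:

lo=0, hi=15, mid=7, arr[mid]=39 -> 39 < 40, search right half
lo=8, hi=15, mid=11, arr[mid]=45 -> 45 > 40, search left half
lo=8, hi=10, mid=9, arr[mid]=43 -> 43 > 40, search left half
lo=8, hi=8, mid=8, arr[mid]=40 -> Found target at index 8!

Binary search finds 40 at index 8 after 4 comparisons. The search repeatedly halves the search space by comparing with the middle element.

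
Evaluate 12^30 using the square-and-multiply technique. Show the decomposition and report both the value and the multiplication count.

Computing 12^30 by squaring (build up from 12^1; each line after the first costs one multiplication):

12^1 = 12
12^2 = (12^1)^2 = 12^2 = 144
12^3 = 12 * 12^2 = 12 * 144 = 1728
12^6 = (12^3)^2 = 1728^2 = 2985984
12^7 = 12 * 12^6 = 12 * 2985984 = 35831808
12^14 = (12^7)^2 = 35831808^2 = 1283918464548864
12^15 = 12 * 12^14 = 12 * 1283918464548864 = 15407021574586368
12^30 = (12^15)^2 = 15407021574586368^2 = 237376313799769806328950291431424

Result: 237376313799769806328950291431424
Multiplications needed: 7 (7 lines after 12^1)

12^30 = 237376313799769806328950291431424. Using exponentiation by squaring, this requires 7 multiplications. The key idea: if the exponent is even, square the half-power; if odd, multiply by the base once.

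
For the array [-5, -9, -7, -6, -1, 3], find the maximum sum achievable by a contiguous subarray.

Using Kadane's algorithm on [-5, -9, -7, -6, -1, 3]:

Scanning through the array:
Position 1 (value -9): max_ending_here = -9, max_so_far = -5
Position 2 (value -7): max_ending_here = -7, max_so_far = -5
Position 3 (value -6): max_ending_here = -6, max_so_far = -5
Position 4 (value -1): max_ending_here = -1, max_so_far = -1
Position 5 (value 3): max_ending_here = 3, max_so_far = 3

Maximum subarray: [3]
Maximum sum: 3

The maximum subarray is [3] with sum 3. This subarray runs from index 5 to index 5.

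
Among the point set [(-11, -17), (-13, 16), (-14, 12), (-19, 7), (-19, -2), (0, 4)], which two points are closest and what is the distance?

Computing all pairwise distances among 6 points:

d((-11, -17), (-13, 16)) = 33.0606
d((-11, -17), (-14, 12)) = 29.1548
d((-11, -17), (-19, 7)) = 25.2982
d((-11, -17), (-19, -2)) = 17.0
d((-11, -17), (0, 4)) = 23.7065
d((-13, 16), (-14, 12)) = 4.1231 <-- minimum
d((-13, 16), (-19, 7)) = 10.8167
d((-13, 16), (-19, -2)) = 18.9737
d((-13, 16), (0, 4)) = 17.6918
d((-14, 12), (-19, 7)) = 7.0711
d((-14, 12), (-19, -2)) = 14.8661
d((-14, 12), (0, 4)) = 16.1245
d((-19, 7), (-19, -2)) = 9.0
d((-19, 7), (0, 4)) = 19.2354
d((-19, -2), (0, 4)) = 19.9249

Closest pair: (-13, 16) and (-14, 12) with distance 4.1231

The closest pair is (-13, 16) and (-14, 12) with Euclidean distance 4.1231. For 6 points, brute-force pairwise comparison is shown above. For large n, the divide-and-conquer algorithm (sort by x, recurse on halves, check the dividing strip) achieves O(n log n).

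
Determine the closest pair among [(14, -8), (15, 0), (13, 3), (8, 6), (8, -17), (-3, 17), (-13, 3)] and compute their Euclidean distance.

Computing all pairwise distances among 7 points:

d((14, -8), (15, 0)) = 8.0623
d((14, -8), (13, 3)) = 11.0454
d((14, -8), (8, 6)) = 15.2315
d((14, -8), (8, -17)) = 10.8167
d((14, -8), (-3, 17)) = 30.2324
d((14, -8), (-13, 3)) = 29.1548
d((15, 0), (13, 3)) = 3.6056 <-- minimum
d((15, 0), (8, 6)) = 9.2195
d((15, 0), (8, -17)) = 18.3848
d((15, 0), (-3, 17)) = 24.7588
d((15, 0), (-13, 3)) = 28.1603
d((13, 3), (8, 6)) = 5.831
d((13, 3), (8, -17)) = 20.6155
d((13, 3), (-3, 17)) = 21.2603
d((13, 3), (-13, 3)) = 26.0
d((8, 6), (8, -17)) = 23.0
d((8, 6), (-3, 17)) = 15.5563
d((8, 6), (-13, 3)) = 21.2132
d((8, -17), (-3, 17)) = 35.7351
d((8, -17), (-13, 3)) = 29.0
d((-3, 17), (-13, 3)) = 17.2047

Closest pair: (15, 0) and (13, 3) with distance 3.6056

The closest pair is (15, 0) and (13, 3) with Euclidean distance 3.6056. For 7 points, brute-force pairwise comparison is shown above. For large n, the divide-and-conquer algorithm (sort by x, recurse on halves, check the dividing strip) achieves O(n log n).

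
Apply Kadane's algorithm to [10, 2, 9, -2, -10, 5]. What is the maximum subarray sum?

Using Kadane's algorithm on [10, 2, 9, -2, -10, 5]:

Scanning through the array:
Position 1 (value 2): max_ending_here = 12, max_so_far = 12
Position 2 (value 9): max_ending_here = 21, max_so_far = 21
Position 3 (value -2): max_ending_here = 19, max_so_far = 21
Position 4 (value -10): max_ending_here = 9, max_so_far = 21
Position 5 (value 5): max_ending_here = 14, max_so_far = 21

Maximum subarray: [10, 2, 9]
Maximum sum: 21

The maximum subarray is [10, 2, 9] with sum 21. This subarray runs from index 0 to index 2.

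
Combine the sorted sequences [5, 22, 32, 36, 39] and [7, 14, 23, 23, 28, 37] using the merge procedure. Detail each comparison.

Merging process:

Compare 5 vs 7: take 5 from left. Merged: [5]
Compare 22 vs 7: take 7 from right. Merged: [5, 7]
Compare 22 vs 14: take 14 from right. Merged: [5, 7, 14]
Compare 22 vs 23: take 22 from left. Merged: [5, 7, 14, 22]
Compare 32 vs 23: take 23 from right. Merged: [5, 7, 14, 22, 23]
Compare 32 vs 23: take 23 from right. Merged: [5, 7, 14, 22, 23, 23]
Compare 32 vs 28: take 28 from right. Merged: [5, 7, 14, 22, 23, 23, 28]
Compare 32 vs 37: take 32 from left. Merged: [5, 7, 14, 22, 23, 23, 28, 32]
Compare 36 vs 37: take 36 from left. Merged: [5, 7, 14, 22, 23, 23, 28, 32, 36]
Compare 39 vs 37: take 37 from right. Merged: [5, 7, 14, 22, 23, 23, 28, 32, 36, 37]
Append remaining from left: [39]. Merged: [5, 7, 14, 22, 23, 23, 28, 32, 36, 37, 39]

Final merged array: [5, 7, 14, 22, 23, 23, 28, 32, 36, 37, 39]
Total comparisons: 10

The merged array is [5, 7, 14, 22, 23, 23, 28, 32, 36, 37, 39], requiring 10 comparisons. The merge step runs in O(n) time where n is the total number of elements.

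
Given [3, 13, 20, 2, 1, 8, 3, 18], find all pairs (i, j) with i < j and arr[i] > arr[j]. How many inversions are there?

Finding inversions in [3, 13, 20, 2, 1, 8, 3, 18]:

(0, 3): arr[0]=3 > arr[3]=2
(0, 4): arr[0]=3 > arr[4]=1
(1, 3): arr[1]=13 > arr[3]=2
(1, 4): arr[1]=13 > arr[4]=1
(1, 5): arr[1]=13 > arr[5]=8
(1, 6): arr[1]=13 > arr[6]=3
(2, 3): arr[2]=20 > arr[3]=2
(2, 4): arr[2]=20 > arr[4]=1
(2, 5): arr[2]=20 > arr[5]=8
(2, 6): arr[2]=20 > arr[6]=3
(2, 7): arr[2]=20 > arr[7]=18
(3, 4): arr[3]=2 > arr[4]=1
(5, 6): arr[5]=8 > arr[6]=3

Total inversions: 13

The array has 13 inversion(s): (0,3), (0,4), (1,3), (1,4), (1,5), (1,6), (2,3), (2,4), (2,5), (2,6), (2,7), (3,4), (5,6). Each pair (i,j) satisfies i < j and arr[i] > arr[j].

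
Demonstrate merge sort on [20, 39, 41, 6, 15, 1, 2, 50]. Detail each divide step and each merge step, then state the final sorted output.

Merge sort trace:

Split: [20, 39, 41, 6, 15, 1, 2, 50] -> [20, 39, 41, 6] and [15, 1, 2, 50]
  Split: [20, 39, 41, 6] -> [20, 39] and [41, 6]
    Split: [20, 39] -> [20] and [39]
    Merge: [20] + [39] -> [20, 39]
    Split: [41, 6] -> [41] and [6]
    Merge: [41] + [6] -> [6, 41]
  Merge: [20, 39] + [6, 41] -> [6, 20, 39, 41]
  Split: [15, 1, 2, 50] -> [15, 1] and [2, 50]
    Split: [15, 1] -> [15] and [1]
    Merge: [15] + [1] -> [1, 15]
    Split: [2, 50] -> [2] and [50]
    Merge: [2] + [50] -> [2, 50]
  Merge: [1, 15] + [2, 50] -> [1, 2, 15, 50]
Merge: [6, 20, 39, 41] + [1, 2, 15, 50] -> [1, 2, 6, 15, 20, 39, 41, 50]

Final sorted array: [1, 2, 6, 15, 20, 39, 41, 50]

The merge sort proceeds by recursively splitting the array and merging sorted halves.
After all merges, the sorted array is [1, 2, 6, 15, 20, 39, 41, 50].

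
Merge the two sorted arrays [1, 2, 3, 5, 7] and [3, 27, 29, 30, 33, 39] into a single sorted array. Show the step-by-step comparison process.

Merging process:

Compare 1 vs 3: take 1 from left. Merged: [1]
Compare 2 vs 3: take 2 from left. Merged: [1, 2]
Compare 3 vs 3: take 3 from left. Merged: [1, 2, 3]
Compare 5 vs 3: take 3 from right. Merged: [1, 2, 3, 3]
Compare 5 vs 27: take 5 from left. Merged: [1, 2, 3, 3, 5]
Compare 7 vs 27: take 7 from left. Merged: [1, 2, 3, 3, 5, 7]
Append remaining from right: [27, 29, 30, 33, 39]. Merged: [1, 2, 3, 3, 5, 7, 27, 29, 30, 33, 39]

Final merged array: [1, 2, 3, 3, 5, 7, 27, 29, 30, 33, 39]
Total comparisons: 6

The merged array is [1, 2, 3, 3, 5, 7, 27, 29, 30, 33, 39], requiring 6 comparisons. The merge step runs in O(n) time where n is the total number of elements.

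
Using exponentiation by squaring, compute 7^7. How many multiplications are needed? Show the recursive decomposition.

Computing 7^7 by squaring (build up from 7^1; each line after the first costs one multiplication):

7^1 = 7
7^2 = (7^1)^2 = 7^2 = 49
7^3 = 7 * 7^2 = 7 * 49 = 343
7^6 = (7^3)^2 = 343^2 = 117649
7^7 = 7 * 7^6 = 7 * 117649 = 823543

Result: 823543
Multiplications needed: 4 (4 lines after 7^1)

7^7 = 823543. Using exponentiation by squaring, this requires 4 multiplications. The key idea: if the exponent is even, square the half-power; if odd, multiply by the base once.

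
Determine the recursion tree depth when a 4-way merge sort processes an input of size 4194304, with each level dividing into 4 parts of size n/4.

For divide and conquer with division factor 4:

Problem sizes at each level:
Level 0: 4194304
Level 1: 1048576
Level 2: 262144
Level 3: 65536
Level 4: 16384
Level 5: 4096
Level 6: 1024
Level 7: 256
Level 8: 64
Level 9: 16
Level 10: 4
Level 11: 1

The root is level 0 and the size-1 base case is level 11 (the tree spans levels 0 through 11, i.e. 12 levels counting the root), so the depth is the number of divisions: log_4(4194304) = 11

The recursion tree depth is log_4(4194304) = 11. At each level, the problem size is divided by 4, so it takes 11 divisions to reduce to a base case of size 1. The algorithm makes 4 recursive calls at each level.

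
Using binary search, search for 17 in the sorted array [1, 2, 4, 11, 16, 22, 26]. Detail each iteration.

Binary search for 17 in [1, 2, 4, 11, 16, 22, 26]:

lo=0, hi=6, mid=3, arr[mid]=11 -> 11 < 17, search right half
lo=4, hi=6, mid=5, arr[mid]=22 -> 22 > 17, search left half
lo=4, hi=4, mid=4, arr[mid]=16 -> 16 < 17, search right half
lo=5 > hi=4, target 17 not found

Binary search determines that 17 is not in the array after 3 comparisons. The search space was exhausted without finding the target.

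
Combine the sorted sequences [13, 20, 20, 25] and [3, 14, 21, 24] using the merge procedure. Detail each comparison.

Merging process:

Compare 13 vs 3: take 3 from right. Merged: [3]
Compare 13 vs 14: take 13 from left. Merged: [3, 13]
Compare 20 vs 14: take 14 from right. Merged: [3, 13, 14]
Compare 20 vs 21: take 20 from left. Merged: [3, 13, 14, 20]
Compare 20 vs 21: take 20 from left. Merged: [3, 13, 14, 20, 20]
Compare 25 vs 21: take 21 from right. Merged: [3, 13, 14, 20, 20, 21]
Compare 25 vs 24: take 24 from right. Merged: [3, 13, 14, 20, 20, 21, 24]
Append remaining from left: [25]. Merged: [3, 13, 14, 20, 20, 21, 24, 25]

Final merged array: [3, 13, 14, 20, 20, 21, 24, 25]
Total comparisons: 7

The merged array is [3, 13, 14, 20, 20, 21, 24, 25], requiring 7 comparisons. The merge step runs in O(n) time where n is the total number of elements.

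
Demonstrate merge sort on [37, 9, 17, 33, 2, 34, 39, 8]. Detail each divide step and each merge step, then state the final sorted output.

Merge sort trace:

Split: [37, 9, 17, 33, 2, 34, 39, 8] -> [37, 9, 17, 33] and [2, 34, 39, 8]
  Split: [37, 9, 17, 33] -> [37, 9] and [17, 33]
    Split: [37, 9] -> [37] and [9]
    Merge: [37] + [9] -> [9, 37]
    Split: [17, 33] -> [17] and [33]
    Merge: [17] + [33] -> [17, 33]
  Merge: [9, 37] + [17, 33] -> [9, 17, 33, 37]
  Split: [2, 34, 39, 8] -> [2, 34] and [39, 8]
    Split: [2, 34] -> [2] and [34]
    Merge: [2] + [34] -> [2, 34]
    Split: [39, 8] -> [39] and [8]
    Merge: [39] + [8] -> [8, 39]
  Merge: [2, 34] + [8, 39] -> [2, 8, 34, 39]
Merge: [9, 17, 33, 37] + [2, 8, 34, 39] -> [2, 8, 9, 17, 33, 34, 37, 39]

Final sorted array: [2, 8, 9, 17, 33, 34, 37, 39]

The merge sort proceeds by recursively splitting the array and merging sorted halves.
After all merges, the sorted array is [2, 8, 9, 17, 33, 34, 37, 39].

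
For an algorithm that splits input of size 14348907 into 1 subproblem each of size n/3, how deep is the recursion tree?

For divide and conquer with division factor 3:

Problem sizes at each level:
Level 0: 14348907
Level 1: 4782969
Level 2: 1594323
Level 3: 531441
Level 4: 177147
Level 5: 59049
Level 6: 19683
Level 7: 6561
Level 8: 2187
Level 9: 729
Level 10: 243
Level 11: 81
Level 12: 27
Level 13: 9
Level 14: 3
Level 15: 1

The root is level 0 and the size-1 base case is level 15 (the tree spans levels 0 through 15, i.e. 16 levels counting the root), so the depth is the number of divisions: log_3(14348907) = 15

The recursion tree depth is log_3(14348907) = 15. At each level, the problem size is divided by 3, so it takes 15 divisions to reduce to a base case of size 1. The algorithm makes 1 recursive call at each level.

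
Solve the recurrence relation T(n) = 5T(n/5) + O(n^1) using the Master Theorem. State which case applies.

Master Theorem for T(n) = 5T(n/5) + O(n^1):

a = 5, b = 5, c = 1
log_b(a) = log_5(5) = 1.0000

Case 2: c = 1 = log_5(5) = 1.0000
T(n) = O(n^1 log n) = O(n log n)

For T(n) = 5T(n/5) + O(n^1): log_5(5) = 1.0000. This is Case 2 of the Master Theorem (c = log_b(a), equal work at all levels), giving O(n log n).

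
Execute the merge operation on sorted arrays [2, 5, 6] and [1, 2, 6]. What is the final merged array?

Merging process:

Compare 2 vs 1: take 1 from right. Merged: [1]
Compare 2 vs 2: take 2 from left. Merged: [1, 2]
Compare 5 vs 2: take 2 from right. Merged: [1, 2, 2]
Compare 5 vs 6: take 5 from left. Merged: [1, 2, 2, 5]
Compare 6 vs 6: take 6 from left. Merged: [1, 2, 2, 5, 6]
Append remaining from right: [6]. Merged: [1, 2, 2, 5, 6, 6]

Final merged array: [1, 2, 2, 5, 6, 6]
Total comparisons: 5

The merged array is [1, 2, 2, 5, 6, 6], requiring 5 comparisons. The merge step runs in O(n) time where n is the total number of elements.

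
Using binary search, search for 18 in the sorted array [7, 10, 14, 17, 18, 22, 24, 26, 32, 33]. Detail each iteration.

Binary search for 18 in [7, 10, 14, 17, 18, 22, 24, 26, 32, 33]:

lo=0, hi=9, mid=4, arr[mid]=18 -> Found target at index 4!

Binary search finds 18 at index 4 after 1 comparisons. The search repeatedly halves the search space by comparing with the middle element.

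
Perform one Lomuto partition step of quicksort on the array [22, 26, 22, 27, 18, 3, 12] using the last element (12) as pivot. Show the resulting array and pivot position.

Lomuto partition with pivot = 12:

Initial array: [22, 26, 22, 27, 18, 3, 12]

arr[0]=22 > 12: no swap
arr[1]=26 > 12: no swap
arr[2]=22 > 12: no swap
arr[3]=27 > 12: no swap
arr[4]=18 > 12: no swap
arr[5]=3 <= 12: swap with position 0, array becomes [3, 26, 22, 27, 18, 22, 12]

Place pivot at position 1: [3, 12, 22, 27, 18, 22, 26]
Pivot position: 1

After partitioning with pivot 12, the array becomes [3, 12, 22, 27, 18, 22, 26]. The pivot is placed at index 1. All elements to the left of the pivot are <= 12, and all elements to the right are > 12.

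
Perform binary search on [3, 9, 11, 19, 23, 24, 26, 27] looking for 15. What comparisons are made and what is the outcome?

Binary search for 15 in [3, 9, 11, 19, 23, 24, 26, 27]:

lo=0, hi=7, mid=3, arr[mid]=19 -> 19 > 15, search left half
lo=0, hi=2, mid=1, arr[mid]=9 -> 9 < 15, search right half
lo=2, hi=2, mid=2, arr[mid]=11 -> 11 < 15, search right half
lo=3 > hi=2, target 15 not found

Binary search determines that 15 is not in the array after 3 comparisons. The search space was exhausted without finding the target.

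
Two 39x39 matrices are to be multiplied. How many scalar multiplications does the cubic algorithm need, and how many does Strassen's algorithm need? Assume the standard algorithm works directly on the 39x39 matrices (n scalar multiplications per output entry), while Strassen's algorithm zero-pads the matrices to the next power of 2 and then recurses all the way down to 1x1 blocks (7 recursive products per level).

Matrix multiplication for 39x39 matrices:

Strassen's algorithm requires power-of-2 dimensions. Pad 39x39 to 64x64 (next power of 2).

Standard algorithm: 39^3 = 59319 multiplications
Strassen's algorithm: 7^(log2(64)) = 7^6 = 117649 multiplications
Difference: 59319 - 117649 = -58330 (Strassen uses MORE here due to padding overhead — for small or just-over-power-of-2 n, padding can outweigh the per-level savings)

Standard: 59319 multiplications (39^3). Strassen: 117649 multiplications (7^6, after padding to 64x64). Strassen reduces 8 recursive multiplications to 7 at each level.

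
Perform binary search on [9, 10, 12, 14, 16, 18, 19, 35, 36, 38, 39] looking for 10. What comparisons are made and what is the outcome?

Binary search for 10 in [9, 10, 12, 14, 16, 18, 19, 35, 36, 38, 39]:

lo=0, hi=10, mid=5, arr[mid]=18 -> 18 > 10, search left half
lo=0, hi=4, mid=2, arr[mid]=12 -> 12 > 10, search left half
lo=0, hi=1, mid=0, arr[mid]=9 -> 9 < 10, search right half
lo=1, hi=1, mid=1, arr[mid]=10 -> Found target at index 1!

Binary search finds 10 at index 1 after 4 comparisons. The search repeatedly halves the search space by comparing with the middle element.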